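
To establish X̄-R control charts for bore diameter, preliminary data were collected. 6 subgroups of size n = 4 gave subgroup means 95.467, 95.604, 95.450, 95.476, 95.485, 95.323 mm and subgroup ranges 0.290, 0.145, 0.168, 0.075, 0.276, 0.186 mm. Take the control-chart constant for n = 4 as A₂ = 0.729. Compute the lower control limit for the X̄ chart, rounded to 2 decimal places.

X̄̄ = (95.467 + 95.604 + 95.450 + 95.476 + 95.485 + 95.323) / 6 = 572.8050 / 6 = 95.4675
R̄ = (0.290 + 0.145 + 0.168 + 0.075 + 0.276 + 0.186) / 6 = 1.1400 / 6 = 0.1900
LCL = X̄̄ − A₂·R̄ = 95.4675 − 0.729 × 0.1900 = 95.3290

95.33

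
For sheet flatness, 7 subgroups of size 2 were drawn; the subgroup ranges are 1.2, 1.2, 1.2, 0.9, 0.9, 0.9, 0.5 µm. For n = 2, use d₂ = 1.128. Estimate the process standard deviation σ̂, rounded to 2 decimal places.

R̄ = (1.2 + 1.2 + 1.2 + 0.9 + 0.9 + 0.9 + 0.5) / 7 = 0.9714
σ̂ = R̄ / d₂ = 0.9714 / 1.128 = 0.8612

0.86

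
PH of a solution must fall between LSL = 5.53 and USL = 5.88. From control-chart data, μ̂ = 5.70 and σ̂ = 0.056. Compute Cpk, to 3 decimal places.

1.012

Cpu = (USL − μ̂) / (3σ̂) = (5.88 − 5.70) / (3 × 0.056) = 1.0714; Cpl = (μ̂ − LSL) / (3σ̂) = (5.70 − 5.53) / (3 × 0.056) = 1.0119; Cpk = min(Cpu, Cpl) = 1.0119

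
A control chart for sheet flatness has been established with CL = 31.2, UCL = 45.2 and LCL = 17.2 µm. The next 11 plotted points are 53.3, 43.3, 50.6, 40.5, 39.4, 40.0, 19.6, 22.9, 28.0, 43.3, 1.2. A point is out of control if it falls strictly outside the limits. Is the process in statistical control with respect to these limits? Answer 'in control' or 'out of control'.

out of control

Compare each point to [17.2, 45.2]: sample 1 = 53.3 > UCL; sample 3 = 50.6 > UCL; sample 11 = 1.2 < LCL.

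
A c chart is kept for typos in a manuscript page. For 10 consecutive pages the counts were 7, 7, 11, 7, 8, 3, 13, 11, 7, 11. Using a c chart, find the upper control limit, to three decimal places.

c̄ = (7 + 7 + 11 + 7 + 8 + 3 + 13 + 11 + 7 + 11) / 10 = 85 / 10 = 8.5000
UCL = c̄ + 3√c̄ = 8.5000 + 3 × √8.5000 = 8.5000 + 3 × 2.9155 = 17.2464

17.246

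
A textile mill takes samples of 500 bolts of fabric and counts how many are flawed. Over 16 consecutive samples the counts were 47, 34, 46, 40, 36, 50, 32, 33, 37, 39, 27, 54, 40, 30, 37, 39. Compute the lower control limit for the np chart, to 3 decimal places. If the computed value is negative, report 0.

p̄ = Σdᵢ / (k·n) = 621 / (16 × 500) = 0.07762
LCL = np̄ − 3·√(np̄(1−p̄)) = 38.8125 − 3 × 5.9833 = 20.8626

20.863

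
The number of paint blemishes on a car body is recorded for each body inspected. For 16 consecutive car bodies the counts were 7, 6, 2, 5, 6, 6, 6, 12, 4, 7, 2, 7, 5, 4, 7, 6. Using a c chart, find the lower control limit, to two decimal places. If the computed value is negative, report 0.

c̄ = (7 + 6 + 2 + 5 + 6 + 6 + 6 + 12 + 4 + 7 + 2 + 7 + 5 + 4 + 7 + 6) / 16 = 92 / 16 = 5.7500
LCL = c̄ − 3√c̄ = 5.7500 − 3 × 2.3979 = -1.4437 → 0 (cannot be negative)

0.00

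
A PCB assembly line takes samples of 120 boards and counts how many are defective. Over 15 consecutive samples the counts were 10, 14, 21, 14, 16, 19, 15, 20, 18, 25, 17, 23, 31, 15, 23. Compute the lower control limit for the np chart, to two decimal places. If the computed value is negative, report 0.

6.81

p̄ = Σdᵢ / (k·n) = 281 / (15 × 120) = 0.15611
LCL = np̄ − 3·√(np̄(1−p̄)) = 18.7333 − 3 × 3.9760 = 6.8052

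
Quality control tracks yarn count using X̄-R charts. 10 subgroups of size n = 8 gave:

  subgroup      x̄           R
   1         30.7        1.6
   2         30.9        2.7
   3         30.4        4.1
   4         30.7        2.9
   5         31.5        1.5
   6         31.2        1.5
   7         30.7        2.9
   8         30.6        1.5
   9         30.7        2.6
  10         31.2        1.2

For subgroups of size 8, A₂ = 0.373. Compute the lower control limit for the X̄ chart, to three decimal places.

X̄̄ = (30.7 + 30.9 + 30.4 + 30.7 + 31.5 + 31.2 + 30.7 + 30.6 + 30.7 + 31.2) / 10 = 308.6000 / 10 = 30.8600
R̄ = (1.6 + 2.7 + 4.1 + 2.9 + 1.5 + 1.5 + 2.9 + 1.5 + 2.6 + 1.2) / 10 = 22.5000 / 10 = 2.2500
LCL = X̄̄ − A₂·R̄ = 30.8600 − 0.373 × 2.2500 = 30.0208

30.021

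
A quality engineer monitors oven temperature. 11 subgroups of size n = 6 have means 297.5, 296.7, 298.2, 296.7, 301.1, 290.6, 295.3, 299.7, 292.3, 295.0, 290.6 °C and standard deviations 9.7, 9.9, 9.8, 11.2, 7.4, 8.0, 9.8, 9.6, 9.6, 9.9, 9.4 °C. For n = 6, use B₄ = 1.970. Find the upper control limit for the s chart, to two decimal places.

s̄ = (9.7 + 9.9 + 9.8 + 11.2 + 7.4 + 8.0 + 9.8 + 9.6 + 9.6 + 9.9 + 9.4) / 11 = 9.4818
UCL_s = B₄·s̄ = 1.970 × 9.4818 = 18.6792

18.68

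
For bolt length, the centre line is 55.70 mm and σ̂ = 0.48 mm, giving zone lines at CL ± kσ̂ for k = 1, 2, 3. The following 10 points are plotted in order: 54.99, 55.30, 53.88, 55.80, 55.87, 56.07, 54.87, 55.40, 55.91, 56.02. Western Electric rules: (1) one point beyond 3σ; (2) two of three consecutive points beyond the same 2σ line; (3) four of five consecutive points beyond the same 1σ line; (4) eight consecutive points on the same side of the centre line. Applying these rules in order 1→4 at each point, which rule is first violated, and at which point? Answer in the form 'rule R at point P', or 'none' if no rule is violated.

Zone of each point (C = within 1σ̂, B = 1σ̂–2σ̂, A = 2σ̂–3σ̂, * = beyond 3σ̂; sign = side of CL): 1:-B, 2:-C, 3:-*, 4:+C, 5:+C, 6:+C, 7:-B, 8:-C, 9:+C, 10:+C
Rule 1 (one point beyond the 3σ limits) is satisfied at point 3.

rule 1 at point 3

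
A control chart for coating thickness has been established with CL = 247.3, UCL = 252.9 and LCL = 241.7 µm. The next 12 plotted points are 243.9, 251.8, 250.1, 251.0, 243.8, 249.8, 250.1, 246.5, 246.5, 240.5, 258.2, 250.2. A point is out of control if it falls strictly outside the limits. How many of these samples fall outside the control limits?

Compare each point to [241.7, 252.9]: sample 10 = 240.5 < LCL; sample 11 = 258.2 > UCL.

2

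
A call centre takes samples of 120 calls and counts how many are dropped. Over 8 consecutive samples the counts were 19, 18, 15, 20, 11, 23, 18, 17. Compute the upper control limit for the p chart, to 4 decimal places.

p̄ = Σdᵢ / (k·n) = 141 / (8 × 120) = 0.14688
UCL = p̄ + 3·√(p̄(1−p̄)/n) = 0.14688 + 3 × √(0.14688×0.85313/120) = 0.14688 + 3 × 0.03231 = 0.24382

0.2438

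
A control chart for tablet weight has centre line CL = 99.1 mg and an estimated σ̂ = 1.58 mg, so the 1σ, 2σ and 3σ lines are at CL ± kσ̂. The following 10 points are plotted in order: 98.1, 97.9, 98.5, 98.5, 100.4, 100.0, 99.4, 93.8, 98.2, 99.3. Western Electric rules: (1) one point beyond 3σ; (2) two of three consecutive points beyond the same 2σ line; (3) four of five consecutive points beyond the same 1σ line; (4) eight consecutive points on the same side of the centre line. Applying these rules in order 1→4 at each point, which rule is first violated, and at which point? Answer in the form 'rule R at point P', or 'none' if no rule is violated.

rule 1 at point 8

Zone of each point (C = within 1σ̂, B = 1σ̂–2σ̂, A = 2σ̂–3σ̂, * = beyond 3σ̂; sign = side of CL): 1:-C, 2:-C, 3:-C, 4:-C, 5:+C, 6:+C, 7:+C, 8:-*, 9:-C, 10:+C
Rule 1 (one point beyond the 3σ limits) is satisfied at point 8.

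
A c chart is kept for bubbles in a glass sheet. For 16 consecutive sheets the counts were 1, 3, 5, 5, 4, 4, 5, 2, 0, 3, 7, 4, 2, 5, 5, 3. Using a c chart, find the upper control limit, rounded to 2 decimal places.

9.34

c̄ = (1 + 3 + 5 + 5 + 4 + 4 + 5 + 2 + 0 + 3 + 7 + 4 + 2 + 5 + 5 + 3) / 16 = 58 / 16 = 3.6250
UCL = c̄ + 3√c̄ = 3.6250 + 3 × √3.6250 = 3.6250 + 3 × 1.9039 = 9.3368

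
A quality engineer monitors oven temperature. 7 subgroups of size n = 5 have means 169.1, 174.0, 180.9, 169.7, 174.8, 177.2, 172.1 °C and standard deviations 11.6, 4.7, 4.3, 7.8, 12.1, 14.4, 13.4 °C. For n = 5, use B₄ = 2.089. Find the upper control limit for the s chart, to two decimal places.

20.38

s̄ = (11.6 + 4.7 + 4.3 + 7.8 + 12.1 + 14.4 + 13.4) / 7 = 9.7571
UCL_s = B₄·s̄ = 2.089 × 9.7571 = 20.3827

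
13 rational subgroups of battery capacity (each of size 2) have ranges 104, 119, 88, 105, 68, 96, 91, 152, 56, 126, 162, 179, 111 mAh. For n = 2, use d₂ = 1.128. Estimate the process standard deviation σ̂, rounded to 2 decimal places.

R̄ = (104 + 119 + 88 + 105 + 68 + 96 + 91 + 152 + 56 + 126 + 162 + 179 + 111) / 13 = 112.0769
σ̂ = R̄ / d₂ = 112.0769 / 1.128 = 99.3590

99.36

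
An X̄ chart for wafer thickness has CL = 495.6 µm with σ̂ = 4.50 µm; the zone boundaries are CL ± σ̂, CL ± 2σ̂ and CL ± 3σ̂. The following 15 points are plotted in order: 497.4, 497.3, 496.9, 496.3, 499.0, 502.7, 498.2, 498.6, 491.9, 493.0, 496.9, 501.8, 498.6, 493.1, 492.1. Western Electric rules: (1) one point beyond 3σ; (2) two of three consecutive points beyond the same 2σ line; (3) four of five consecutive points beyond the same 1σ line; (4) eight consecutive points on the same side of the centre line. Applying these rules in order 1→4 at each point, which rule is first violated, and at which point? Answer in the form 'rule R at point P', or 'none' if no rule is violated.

rule 4 at point 8

Zone of each point (C = within 1σ̂, B = 1σ̂–2σ̂, A = 2σ̂–3σ̂, * = beyond 3σ̂; sign = side of CL): 1:+C, 2:+C, 3:+C, 4:+C, 5:+C, 6:+B, 7:+C, 8:+C, 9:-C, 10:-C, 11:+C, 12:+B, 13:+C, 14:-C, 15:-C
Rule 4 (eight consecutive points on the same side of the centre line) is satisfied at point 8.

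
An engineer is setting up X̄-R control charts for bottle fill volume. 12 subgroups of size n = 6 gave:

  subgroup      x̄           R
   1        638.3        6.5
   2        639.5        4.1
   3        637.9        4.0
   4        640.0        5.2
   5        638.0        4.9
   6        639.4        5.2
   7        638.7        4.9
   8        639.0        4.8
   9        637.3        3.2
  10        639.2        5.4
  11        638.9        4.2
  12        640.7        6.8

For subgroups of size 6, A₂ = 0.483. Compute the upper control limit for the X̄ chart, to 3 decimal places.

641.291

X̄̄ = (638.3 + 639.5 + 637.9 + 640.0 + 638.0 + 639.4 + 638.7 + 639.0 + 637.3 + 639.2 + 638.9 + 640.7) / 12 = 7666.9000 / 12 = 638.9083
R̄ = (6.5 + 4.1 + 4.0 + 5.2 + 4.9 + 5.2 + 4.9 + 4.8 + 3.2 + 5.4 + 4.2 + 6.8) / 12 = 59.2000 / 12 = 4.9333
UCL = X̄̄ + A₂·R̄ = 638.9083 + 0.483 × 4.9333 = 641.2911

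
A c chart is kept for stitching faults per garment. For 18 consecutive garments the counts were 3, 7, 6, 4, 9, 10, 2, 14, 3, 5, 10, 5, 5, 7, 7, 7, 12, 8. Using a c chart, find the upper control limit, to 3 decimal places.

14.763

c̄ = (3 + 7 + 6 + 4 + 9 + 10 + 2 + 14 + 3 + 5 + 10 + 5 + 5 + 7 + 7 + 7 + 12 + 8) / 18 = 124 / 18 = 6.8889
UCL = c̄ + 3√c̄ = 6.8889 + 3 × √6.8889 = 6.8889 + 3 × 2.6247 = 14.7629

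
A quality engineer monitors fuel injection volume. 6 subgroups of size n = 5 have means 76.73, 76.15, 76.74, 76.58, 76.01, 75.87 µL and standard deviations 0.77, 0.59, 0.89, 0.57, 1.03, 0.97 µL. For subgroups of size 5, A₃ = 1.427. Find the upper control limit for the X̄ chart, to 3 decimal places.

X̄̄ = (76.73 + 76.15 + 76.74 + 76.58 + 76.01 + 75.87) / 6 = 76.3467
s̄ = (0.77 + 0.59 + 0.89 + 0.57 + 1.03 + 0.97) / 6 = 0.8033
UCL = X̄̄ + A₃·s̄ = 76.3467 + 1.427 × 0.8033 = 77.4930

77.493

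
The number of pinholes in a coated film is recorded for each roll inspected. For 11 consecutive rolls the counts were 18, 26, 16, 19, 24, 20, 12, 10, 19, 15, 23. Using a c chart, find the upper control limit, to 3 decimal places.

c̄ = (18 + 26 + 16 + 19 + 24 + 20 + 12 + 10 + 19 + 15 + 23) / 11 = 202 / 11 = 18.3636
UCL = c̄ + 3√c̄ = 18.3636 + 3 × √18.3636 = 18.3636 + 3 × 4.2853 = 31.2195

31.219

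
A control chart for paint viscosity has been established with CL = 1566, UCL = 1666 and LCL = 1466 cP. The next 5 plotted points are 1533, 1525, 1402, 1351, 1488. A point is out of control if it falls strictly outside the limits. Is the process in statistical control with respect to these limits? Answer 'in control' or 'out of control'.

out of control

Compare each point to [1466, 1666]: sample 3 = 1402 < LCL; sample 4 = 1351 < LCL.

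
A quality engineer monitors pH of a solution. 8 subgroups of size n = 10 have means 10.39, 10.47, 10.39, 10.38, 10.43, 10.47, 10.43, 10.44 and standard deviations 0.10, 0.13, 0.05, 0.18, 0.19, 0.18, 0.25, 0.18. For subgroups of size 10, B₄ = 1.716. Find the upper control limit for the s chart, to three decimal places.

s̄ = (0.10 + 0.13 + 0.05 + 0.18 + 0.19 + 0.18 + 0.25 + 0.18) / 8 = 0.1575
UCL_s = B₄·s̄ = 1.716 × 0.1575 = 0.2703

0.270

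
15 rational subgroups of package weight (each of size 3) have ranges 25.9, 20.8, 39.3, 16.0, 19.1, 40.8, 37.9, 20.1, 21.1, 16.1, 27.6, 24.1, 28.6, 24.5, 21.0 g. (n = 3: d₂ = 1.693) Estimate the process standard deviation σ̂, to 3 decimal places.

R̄ = (25.9 + 20.8 + 39.3 + 16.0 + 19.1 + 40.8 + 37.9 + 20.1 + 21.1 + 16.1 + 27.6 + 24.1 + 28.6 + 24.5 + 21.0) / 15 = 25.5267
σ̂ = R̄ / d₂ = 25.5267 / 1.693 = 15.0778

15.078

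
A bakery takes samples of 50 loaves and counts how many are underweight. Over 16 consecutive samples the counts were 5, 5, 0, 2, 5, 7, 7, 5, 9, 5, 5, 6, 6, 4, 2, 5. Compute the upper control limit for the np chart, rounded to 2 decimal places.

p̄ = Σdᵢ / (k·n) = 78 / (16 × 50) = 0.09750
UCL = np̄ + 3·√(np̄(1−p̄)) = 4.8750 + 3 × √(4.8750×0.90250) = 4.8750 + 3 × 2.0975 = 11.1676

11.17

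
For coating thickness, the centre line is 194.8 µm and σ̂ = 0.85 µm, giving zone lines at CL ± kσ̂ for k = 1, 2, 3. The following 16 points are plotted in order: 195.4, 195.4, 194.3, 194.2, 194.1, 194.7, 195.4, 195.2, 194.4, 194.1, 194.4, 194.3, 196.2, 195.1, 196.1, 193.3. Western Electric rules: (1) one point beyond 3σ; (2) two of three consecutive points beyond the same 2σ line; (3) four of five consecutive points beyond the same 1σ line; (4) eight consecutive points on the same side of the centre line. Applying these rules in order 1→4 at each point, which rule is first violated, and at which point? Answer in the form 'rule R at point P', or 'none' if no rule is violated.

Zone of each point (C = within 1σ̂, B = 1σ̂–2σ̂, A = 2σ̂–3σ̂, * = beyond 3σ̂; sign = side of CL): 1:+C, 2:+C, 3:-C, 4:-C, 5:-C, 6:-C, 7:+C, 8:+C, 9:-C, 10:-C, 11:-C, 12:-C, 13:+B, 14:+C, 15:+B, 16:-B
No rule fires across all 16 points.

none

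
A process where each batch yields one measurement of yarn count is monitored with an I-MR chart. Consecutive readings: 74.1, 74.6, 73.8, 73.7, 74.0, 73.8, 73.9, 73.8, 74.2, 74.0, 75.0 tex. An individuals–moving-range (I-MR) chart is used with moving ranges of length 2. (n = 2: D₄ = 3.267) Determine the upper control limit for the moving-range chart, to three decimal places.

Moving ranges: 0.5, 0.8, 0.1, 0.3, 0.2, 0.1, 0.1, 0.4, 0.2, 1.0; M̄R̄ = 3.7000 / 10 = 0.3700
UCL_MR = D₄·M̄R̄ = 3.267 × 0.3700 = 1.2088

1.209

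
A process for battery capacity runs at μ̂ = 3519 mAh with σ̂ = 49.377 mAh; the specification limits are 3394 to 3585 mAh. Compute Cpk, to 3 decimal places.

Cpu = (USL − μ̂) / (3σ̂) = (3585 − 3519) / (3 × 49.377) = 0.4456; Cpl = (μ̂ − LSL) / (3σ̂) = (3519 − 3394) / (3 × 49.377) = 0.8438; Cpk = min(Cpu, Cpl) = 0.4456

0.446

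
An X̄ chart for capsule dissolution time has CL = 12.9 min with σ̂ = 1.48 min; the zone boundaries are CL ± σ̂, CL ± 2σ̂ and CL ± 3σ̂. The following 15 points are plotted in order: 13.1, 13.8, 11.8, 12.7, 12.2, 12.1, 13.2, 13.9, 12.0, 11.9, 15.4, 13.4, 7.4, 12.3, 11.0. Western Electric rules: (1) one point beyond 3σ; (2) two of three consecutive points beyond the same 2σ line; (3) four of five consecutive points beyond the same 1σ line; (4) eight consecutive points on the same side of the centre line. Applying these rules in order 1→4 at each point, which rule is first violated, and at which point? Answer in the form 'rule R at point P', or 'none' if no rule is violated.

Zone of each point (C = within 1σ̂, B = 1σ̂–2σ̂, A = 2σ̂–3σ̂, * = beyond 3σ̂; sign = side of CL): 1:+C, 2:+C, 3:-C, 4:-C, 5:-C, 6:-C, 7:+C, 8:+C, 9:-C, 10:-C, 11:+B, 12:+C, 13:-*, 14:-C, 15:-B
Rule 1 (one point beyond the 3σ limits) is satisfied at point 13.

rule 1 at point 13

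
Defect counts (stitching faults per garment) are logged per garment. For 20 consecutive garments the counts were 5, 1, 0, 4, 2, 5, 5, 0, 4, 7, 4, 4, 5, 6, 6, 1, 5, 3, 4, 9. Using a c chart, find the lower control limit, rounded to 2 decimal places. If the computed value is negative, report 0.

c̄ = (5 + 1 + 0 + 4 + 2 + 5 + 5 + 0 + 4 + 7 + 4 + 4 + 5 + 6 + 6 + 1 + 5 + 3 + 4 + 9) / 20 = 80 / 20 = 4.0000
LCL = c̄ − 3√c̄ = 4.0000 − 3 × 2.0000 = -2.0000 → 0 (cannot be negative)

0.00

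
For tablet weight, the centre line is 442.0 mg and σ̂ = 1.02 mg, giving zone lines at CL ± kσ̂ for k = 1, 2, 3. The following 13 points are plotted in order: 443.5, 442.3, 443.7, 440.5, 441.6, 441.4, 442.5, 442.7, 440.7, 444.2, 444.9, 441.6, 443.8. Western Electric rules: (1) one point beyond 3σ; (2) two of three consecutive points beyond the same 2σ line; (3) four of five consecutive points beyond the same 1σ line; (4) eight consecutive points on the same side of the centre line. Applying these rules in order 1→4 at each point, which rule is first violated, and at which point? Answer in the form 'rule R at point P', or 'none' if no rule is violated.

Zone of each point (C = within 1σ̂, B = 1σ̂–2σ̂, A = 2σ̂–3σ̂, * = beyond 3σ̂; sign = side of CL): 1:+B, 2:+C, 3:+B, 4:-B, 5:-C, 6:-C, 7:+C, 8:+C, 9:-B, 10:+A, 11:+A, 12:-C, 13:+B
Rule 2 (two of three consecutive points beyond the same 2σ limit) is satisfied at point 11.

rule 2 at point 11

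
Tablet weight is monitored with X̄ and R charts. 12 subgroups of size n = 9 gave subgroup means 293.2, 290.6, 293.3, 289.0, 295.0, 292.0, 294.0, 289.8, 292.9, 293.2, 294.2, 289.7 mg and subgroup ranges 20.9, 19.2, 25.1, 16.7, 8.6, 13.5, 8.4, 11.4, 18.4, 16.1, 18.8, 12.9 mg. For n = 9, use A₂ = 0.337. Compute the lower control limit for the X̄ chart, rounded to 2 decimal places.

286.91

X̄̄ = (293.2 + 290.6 + 293.3 + 289.0 + 295.0 + 292.0 + 294.0 + 289.8 + 292.9 + 293.2 + 294.2 + 289.7) / 12 = 3506.9000 / 12 = 292.2417
R̄ = (20.9 + 19.2 + 25.1 + 16.7 + 8.6 + 13.5 + 8.4 + 11.4 + 18.4 + 16.1 + 18.8 + 12.9) / 12 = 190.0000 / 12 = 15.8333
LCL = X̄̄ − A₂·R̄ = 292.2417 − 0.337 × 15.8333 = 286.9058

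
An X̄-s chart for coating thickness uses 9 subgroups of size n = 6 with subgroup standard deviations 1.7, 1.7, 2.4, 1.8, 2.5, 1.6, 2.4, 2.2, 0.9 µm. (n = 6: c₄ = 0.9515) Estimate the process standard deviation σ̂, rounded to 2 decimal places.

2.01

s̄ = (1.7 + 1.7 + 2.4 + 1.8 + 2.5 + 1.6 + 2.4 + 2.2 + 0.9) / 9 = 1.9111
σ̂ = s̄ / c₄ = 1.9111 / 0.9515 = 2.0085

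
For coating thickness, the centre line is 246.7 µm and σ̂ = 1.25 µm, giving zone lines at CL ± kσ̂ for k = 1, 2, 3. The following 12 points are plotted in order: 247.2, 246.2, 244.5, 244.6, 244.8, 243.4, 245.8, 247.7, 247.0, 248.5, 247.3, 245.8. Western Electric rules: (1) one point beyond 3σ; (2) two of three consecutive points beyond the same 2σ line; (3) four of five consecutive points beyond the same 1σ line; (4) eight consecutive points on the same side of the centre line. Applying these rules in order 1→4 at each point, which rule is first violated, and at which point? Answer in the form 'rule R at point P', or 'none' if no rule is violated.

rule 3 at point 6

Zone of each point (C = within 1σ̂, B = 1σ̂–2σ̂, A = 2σ̂–3σ̂, * = beyond 3σ̂; sign = side of CL): 1:+C, 2:-C, 3:-B, 4:-B, 5:-B, 6:-A, 7:-C, 8:+C, 9:+C, 10:+B, 11:+C, 12:-C
Rule 3 (four of five consecutive points beyond the same 1σ limit) is satisfied at point 6.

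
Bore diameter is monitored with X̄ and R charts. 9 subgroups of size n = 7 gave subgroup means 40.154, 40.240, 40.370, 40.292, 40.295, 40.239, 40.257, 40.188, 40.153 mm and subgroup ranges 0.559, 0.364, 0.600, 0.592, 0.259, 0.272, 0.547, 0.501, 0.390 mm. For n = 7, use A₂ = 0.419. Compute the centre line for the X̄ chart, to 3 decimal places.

X̄̄ = (40.154 + 40.240 + 40.370 + 40.292 + 40.295 + 40.239 + 40.257 + 40.188 + 40.153) / 9 = 362.1880 / 9 = 40.2431
CL = X̄̄ = 40.2431

40.243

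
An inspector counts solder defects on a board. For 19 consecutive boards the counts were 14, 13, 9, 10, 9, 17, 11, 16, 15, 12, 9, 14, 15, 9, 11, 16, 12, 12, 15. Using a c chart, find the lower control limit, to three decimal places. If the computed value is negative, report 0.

1.939

c̄ = (14 + 13 + 9 + 10 + 9 + 17 + 11 + 16 + 15 + 12 + 9 + 14 + 15 + 9 + 11 + 16 + 12 + 12 + 15) / 19 = 239 / 19 = 12.5789
LCL = c̄ − 3√c̄ = 12.5789 − 3 × 3.5467 = 1.9389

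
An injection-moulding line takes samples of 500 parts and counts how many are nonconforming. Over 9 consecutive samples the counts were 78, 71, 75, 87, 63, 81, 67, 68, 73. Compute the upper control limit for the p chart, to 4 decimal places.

p̄ = Σdᵢ / (k·n) = 663 / (9 × 500) = 0.14733
UCL = p̄ + 3·√(p̄(1−p̄)/n) = 0.14733 + 3 × √(0.14733×0.85267/500) = 0.14733 + 3 × 0.01585 = 0.19489

0.1949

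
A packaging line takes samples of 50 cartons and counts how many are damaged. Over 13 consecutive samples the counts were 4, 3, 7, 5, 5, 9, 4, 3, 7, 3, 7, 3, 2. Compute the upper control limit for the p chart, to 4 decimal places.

p̄ = Σdᵢ / (k·n) = 62 / (13 × 50) = 0.09538
UCL = p̄ + 3·√(p̄(1−p̄)/n) = 0.09538 + 3 × √(0.09538×0.90462/50) = 0.09538 + 3 × 0.04154 = 0.22001

0.2200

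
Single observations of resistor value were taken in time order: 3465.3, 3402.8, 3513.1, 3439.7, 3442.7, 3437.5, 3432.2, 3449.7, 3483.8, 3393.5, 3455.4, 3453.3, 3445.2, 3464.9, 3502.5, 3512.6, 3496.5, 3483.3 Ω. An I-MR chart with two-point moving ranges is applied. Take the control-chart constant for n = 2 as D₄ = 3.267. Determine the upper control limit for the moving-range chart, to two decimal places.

109.62

Moving ranges: 62.5, 110.3, 73.4, 3.0, 5.2, 5.3, 17.5, 34.1, 90.3, 61.9, 2.1, 8.1, 19.7, 37.6, 10.1, 16.1, 13.2; M̄R̄ = 570.4000 / 17 = 33.5529
UCL_MR = D₄·M̄R̄ = 3.267 × 33.5529 = 109.6175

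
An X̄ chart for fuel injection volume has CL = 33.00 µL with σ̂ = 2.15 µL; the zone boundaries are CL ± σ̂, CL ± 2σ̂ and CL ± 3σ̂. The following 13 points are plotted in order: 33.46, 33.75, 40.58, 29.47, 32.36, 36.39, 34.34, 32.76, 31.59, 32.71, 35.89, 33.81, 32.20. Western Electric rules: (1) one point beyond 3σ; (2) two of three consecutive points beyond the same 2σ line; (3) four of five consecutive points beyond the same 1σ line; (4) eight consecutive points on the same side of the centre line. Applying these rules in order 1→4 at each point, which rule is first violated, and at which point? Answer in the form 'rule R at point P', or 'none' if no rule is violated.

Zone of each point (C = within 1σ̂, B = 1σ̂–2σ̂, A = 2σ̂–3σ̂, * = beyond 3σ̂; sign = side of CL): 1:+C, 2:+C, 3:+*, 4:-B, 5:-C, 6:+B, 7:+C, 8:-C, 9:-C, 10:-C, 11:+B, 12:+C, 13:-C
Rule 1 (one point beyond the 3σ limits) is satisfied at point 3.

rule 1 at point 3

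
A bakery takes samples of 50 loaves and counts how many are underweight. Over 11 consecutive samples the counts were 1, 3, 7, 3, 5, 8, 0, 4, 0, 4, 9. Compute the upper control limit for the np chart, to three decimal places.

p̄ = Σdᵢ / (k·n) = 44 / (11 × 50) = 0.08000
UCL = np̄ + 3·√(np̄(1−p̄)) = 4.0000 + 3 × √(4.0000×0.92000) = 4.0000 + 3 × 1.9183 = 9.7550

9.755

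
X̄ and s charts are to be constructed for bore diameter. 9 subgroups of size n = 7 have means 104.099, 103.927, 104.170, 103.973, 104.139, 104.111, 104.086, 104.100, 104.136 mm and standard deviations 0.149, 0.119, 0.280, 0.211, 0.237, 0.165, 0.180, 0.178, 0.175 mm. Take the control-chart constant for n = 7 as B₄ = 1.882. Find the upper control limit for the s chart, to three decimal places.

0.354

s̄ = (0.149 + 0.119 + 0.280 + 0.211 + 0.237 + 0.165 + 0.180 + 0.178 + 0.175) / 9 = 0.1882
UCL_s = B₄·s̄ = 1.882 × 0.1882 = 0.3542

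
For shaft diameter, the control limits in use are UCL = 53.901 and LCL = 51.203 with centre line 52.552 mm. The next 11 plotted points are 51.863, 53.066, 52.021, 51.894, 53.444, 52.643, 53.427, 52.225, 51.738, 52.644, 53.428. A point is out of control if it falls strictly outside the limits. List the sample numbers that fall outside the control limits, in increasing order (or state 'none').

none

All 11 points lie within [51.203, 53.901].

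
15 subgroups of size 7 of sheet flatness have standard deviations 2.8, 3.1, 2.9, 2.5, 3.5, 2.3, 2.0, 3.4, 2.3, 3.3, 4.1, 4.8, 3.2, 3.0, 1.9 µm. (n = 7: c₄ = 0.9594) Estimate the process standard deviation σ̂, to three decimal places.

3.134

s̄ = (2.8 + 3.1 + 2.9 + 2.5 + 3.5 + 2.3 + 2.0 + 3.4 + 2.3 + 3.3 + 4.1 + 4.8 + 3.2 + 3.0 + 1.9) / 15 = 3.0067
σ̂ = s̄ / c₄ = 3.0067 / 0.9594 = 3.1339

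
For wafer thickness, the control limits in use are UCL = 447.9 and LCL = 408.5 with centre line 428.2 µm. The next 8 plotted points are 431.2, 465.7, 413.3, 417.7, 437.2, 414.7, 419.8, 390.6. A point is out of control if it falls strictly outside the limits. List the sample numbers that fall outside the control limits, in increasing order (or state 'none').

2, 8

Compare each point to [408.5, 447.9]: sample 2 = 465.7 > UCL; sample 8 = 390.6 < LCL.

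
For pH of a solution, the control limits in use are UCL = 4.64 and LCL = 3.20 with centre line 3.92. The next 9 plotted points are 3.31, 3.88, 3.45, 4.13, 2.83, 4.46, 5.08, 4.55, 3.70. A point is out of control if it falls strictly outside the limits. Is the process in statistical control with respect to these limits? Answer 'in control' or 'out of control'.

Compare each point to [3.20, 4.64]: sample 5 = 2.83 < LCL; sample 7 = 5.08 > UCL.

out of control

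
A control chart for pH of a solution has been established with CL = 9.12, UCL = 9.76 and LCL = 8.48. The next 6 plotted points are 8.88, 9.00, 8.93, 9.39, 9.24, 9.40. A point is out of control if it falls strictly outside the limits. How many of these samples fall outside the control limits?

All 6 points lie within [8.48, 9.76].

0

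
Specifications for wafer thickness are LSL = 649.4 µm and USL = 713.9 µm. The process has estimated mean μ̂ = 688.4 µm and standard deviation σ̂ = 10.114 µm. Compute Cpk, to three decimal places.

0.840

Cpu = (USL − μ̂) / (3σ̂) = (713.9 − 688.4) / (3 × 10.114) = 0.8404; Cpl = (μ̂ − LSL) / (3σ̂) = (688.4 − 649.4) / (3 × 10.114) = 1.2853; Cpk = min(Cpu, Cpl) = 0.8404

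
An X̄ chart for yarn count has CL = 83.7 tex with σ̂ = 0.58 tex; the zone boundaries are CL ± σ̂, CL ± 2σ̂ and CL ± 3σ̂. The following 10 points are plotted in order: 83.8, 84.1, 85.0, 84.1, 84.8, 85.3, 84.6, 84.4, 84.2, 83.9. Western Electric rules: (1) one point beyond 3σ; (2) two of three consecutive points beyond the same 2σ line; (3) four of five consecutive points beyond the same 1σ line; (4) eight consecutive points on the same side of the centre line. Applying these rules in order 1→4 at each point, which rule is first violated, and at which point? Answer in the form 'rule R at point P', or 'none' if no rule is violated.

rule 3 at point 7

Zone of each point (C = within 1σ̂, B = 1σ̂–2σ̂, A = 2σ̂–3σ̂, * = beyond 3σ̂; sign = side of CL): 1:+C, 2:+C, 3:+A, 4:+C, 5:+B, 6:+A, 7:+B, 8:+B, 9:+C, 10:+C
Rule 3 (four of five consecutive points beyond the same 1σ limit) is satisfied at point 7.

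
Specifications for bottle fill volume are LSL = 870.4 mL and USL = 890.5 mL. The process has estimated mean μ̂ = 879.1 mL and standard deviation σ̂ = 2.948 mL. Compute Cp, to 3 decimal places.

1.136

Cp = (USL − LSL) / (6σ̂) = (890.5 − 870.4) / (6 × 2.948) = 20.1000 / 17.6880 = 1.1364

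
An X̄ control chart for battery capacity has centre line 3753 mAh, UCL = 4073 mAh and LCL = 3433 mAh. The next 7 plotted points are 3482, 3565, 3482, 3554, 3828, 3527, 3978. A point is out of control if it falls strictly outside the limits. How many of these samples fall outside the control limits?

0

All 7 points lie within [3433, 4073].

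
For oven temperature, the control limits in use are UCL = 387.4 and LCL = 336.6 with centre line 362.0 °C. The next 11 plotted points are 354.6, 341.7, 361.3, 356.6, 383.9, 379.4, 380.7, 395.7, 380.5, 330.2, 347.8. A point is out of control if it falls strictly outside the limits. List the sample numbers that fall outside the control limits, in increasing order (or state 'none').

8, 10

Compare each point to [336.6, 387.4]: sample 8 = 395.7 > UCL; sample 10 = 330.2 < LCL.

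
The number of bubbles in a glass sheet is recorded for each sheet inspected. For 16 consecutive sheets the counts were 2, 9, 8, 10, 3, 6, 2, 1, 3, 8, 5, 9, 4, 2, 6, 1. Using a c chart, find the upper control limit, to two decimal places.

11.60

c̄ = (2 + 9 + 8 + 10 + 3 + 6 + 2 + 1 + 3 + 8 + 5 + 9 + 4 + 2 + 6 + 1) / 16 = 79 / 16 = 4.9375
UCL = c̄ + 3√c̄ = 4.9375 + 3 × √4.9375 = 4.9375 + 3 × 2.2220 = 11.6036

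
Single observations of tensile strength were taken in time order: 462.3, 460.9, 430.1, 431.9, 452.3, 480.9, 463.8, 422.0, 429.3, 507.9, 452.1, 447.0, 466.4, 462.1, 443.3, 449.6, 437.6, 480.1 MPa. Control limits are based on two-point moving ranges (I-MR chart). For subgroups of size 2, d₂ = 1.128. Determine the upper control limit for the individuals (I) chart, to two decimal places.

X̄ = (462.3 + 460.9 + 430.1 + 431.9 + 452.3 + 480.9 + 463.8 + 422.0 + 429.3 + 507.9 + 452.1 + 447.0 + 466.4 + 462.1 + 443.3 + 449.6 + 437.6 + 480.1) / 18 = 454.4222
Moving ranges: 1.4, 30.8, 1.8, 20.4, 28.6, 17.1, 41.8, 7.3, 78.6, 55.8, 5.1, 19.4, 4.3, 18.8, 6.3, 12.0, 42.5; M̄R̄ = 392.0000 / 17 = 23.0588
UCL = X̄ + 3·M̄R̄/d₂ = 454.4222 + 3 × 23.0588 / 1.128 = 515.7489

515.75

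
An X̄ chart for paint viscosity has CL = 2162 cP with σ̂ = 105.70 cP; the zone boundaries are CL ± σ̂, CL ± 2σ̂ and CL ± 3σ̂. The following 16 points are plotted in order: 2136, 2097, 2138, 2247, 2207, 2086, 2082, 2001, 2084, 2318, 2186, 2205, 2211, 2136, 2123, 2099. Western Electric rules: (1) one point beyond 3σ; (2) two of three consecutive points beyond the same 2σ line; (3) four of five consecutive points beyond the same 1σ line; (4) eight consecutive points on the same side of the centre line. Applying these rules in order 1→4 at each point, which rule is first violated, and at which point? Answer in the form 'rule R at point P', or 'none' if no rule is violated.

Zone of each point (C = within 1σ̂, B = 1σ̂–2σ̂, A = 2σ̂–3σ̂, * = beyond 3σ̂; sign = side of CL): 1:-C, 2:-C, 3:-C, 4:+C, 5:+C, 6:-C, 7:-C, 8:-B, 9:-C, 10:+B, 11:+C, 12:+C, 13:+C, 14:-C, 15:-C, 16:-C
No rule fires across all 16 points.

none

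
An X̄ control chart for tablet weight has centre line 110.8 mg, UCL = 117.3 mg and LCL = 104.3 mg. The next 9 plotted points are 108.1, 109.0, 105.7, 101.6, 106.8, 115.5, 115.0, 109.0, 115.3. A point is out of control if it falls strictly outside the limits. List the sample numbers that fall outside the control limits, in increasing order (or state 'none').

4

Compare each point to [104.3, 117.3]: sample 4 = 101.6 < LCL.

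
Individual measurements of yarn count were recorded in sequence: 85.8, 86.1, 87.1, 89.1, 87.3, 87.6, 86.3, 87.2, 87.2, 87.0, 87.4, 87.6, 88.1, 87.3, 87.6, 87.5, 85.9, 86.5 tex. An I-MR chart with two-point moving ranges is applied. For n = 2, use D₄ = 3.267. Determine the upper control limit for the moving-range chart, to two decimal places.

Moving ranges: 0.3, 1.0, 2.0, 1.8, 0.3, 1.3, 0.9, 0.0, 0.2, 0.4, 0.2, 0.5, 0.8, 0.3, 0.1, 1.6, 0.6; M̄R̄ = 12.3000 / 17 = 0.7235
UCL_MR = D₄·M̄R̄ = 3.267 × 0.7235 = 2.3638

2.36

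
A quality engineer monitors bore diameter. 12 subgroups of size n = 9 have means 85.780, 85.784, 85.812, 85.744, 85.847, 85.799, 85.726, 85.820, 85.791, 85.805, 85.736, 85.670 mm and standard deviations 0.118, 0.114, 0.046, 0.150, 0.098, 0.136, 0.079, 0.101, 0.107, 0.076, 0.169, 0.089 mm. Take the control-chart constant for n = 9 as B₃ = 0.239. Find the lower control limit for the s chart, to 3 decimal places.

0.026

s̄ = (0.118 + 0.114 + 0.046 + 0.150 + 0.098 + 0.136 + 0.079 + 0.101 + 0.107 + 0.076 + 0.169 + 0.089) / 12 = 0.1069
LCL_s = B₃·s̄ = 0.239 × 0.1069 = 0.0256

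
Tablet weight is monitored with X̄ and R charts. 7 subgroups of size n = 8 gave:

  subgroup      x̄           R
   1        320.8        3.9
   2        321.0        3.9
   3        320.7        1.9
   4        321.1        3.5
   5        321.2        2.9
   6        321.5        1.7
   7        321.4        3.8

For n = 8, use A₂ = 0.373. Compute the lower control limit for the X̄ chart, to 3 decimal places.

X̄̄ = (320.8 + 321.0 + 320.7 + 321.1 + 321.2 + 321.5 + 321.4) / 7 = 2247.7000 / 7 = 321.1000
R̄ = (3.9 + 3.9 + 1.9 + 3.5 + 2.9 + 1.7 + 3.8) / 7 = 21.6000 / 7 = 3.0857
LCL = X̄̄ − A₂·R̄ = 321.1000 − 0.373 × 3.0857 = 319.9490

319.949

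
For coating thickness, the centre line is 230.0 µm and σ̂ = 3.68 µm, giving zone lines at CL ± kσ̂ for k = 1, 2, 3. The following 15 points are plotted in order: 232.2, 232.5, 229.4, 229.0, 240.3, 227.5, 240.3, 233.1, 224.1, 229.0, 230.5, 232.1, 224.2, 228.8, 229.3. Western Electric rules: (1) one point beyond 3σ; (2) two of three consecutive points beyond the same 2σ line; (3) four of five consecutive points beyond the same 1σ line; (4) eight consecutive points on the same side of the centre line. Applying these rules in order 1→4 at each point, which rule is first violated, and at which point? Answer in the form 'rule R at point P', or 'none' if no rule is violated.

Zone of each point (C = within 1σ̂, B = 1σ̂–2σ̂, A = 2σ̂–3σ̂, * = beyond 3σ̂; sign = side of CL): 1:+C, 2:+C, 3:-C, 4:-C, 5:+A, 6:-C, 7:+A, 8:+C, 9:-B, 10:-C, 11:+C, 12:+C, 13:-B, 14:-C, 15:-C
Rule 2 (two of three consecutive points beyond the same 2σ limit) is satisfied at point 7.

rule 2 at point 7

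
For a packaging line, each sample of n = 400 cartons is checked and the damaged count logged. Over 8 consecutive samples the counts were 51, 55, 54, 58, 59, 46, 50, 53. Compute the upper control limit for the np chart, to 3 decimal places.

p̄ = Σdᵢ / (k·n) = 426 / (8 × 400) = 0.13312
UCL = np̄ + 3·√(np̄(1−p̄)) = 53.2500 + 3 × √(53.2500×0.86688) = 53.2500 + 3 × 6.7942 = 73.6326

73.633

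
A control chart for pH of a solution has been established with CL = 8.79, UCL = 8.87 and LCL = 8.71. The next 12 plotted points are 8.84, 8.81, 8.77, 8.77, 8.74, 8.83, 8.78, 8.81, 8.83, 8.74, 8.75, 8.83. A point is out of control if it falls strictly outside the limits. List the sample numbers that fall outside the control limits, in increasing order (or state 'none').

All 12 points lie within [8.71, 8.87].

none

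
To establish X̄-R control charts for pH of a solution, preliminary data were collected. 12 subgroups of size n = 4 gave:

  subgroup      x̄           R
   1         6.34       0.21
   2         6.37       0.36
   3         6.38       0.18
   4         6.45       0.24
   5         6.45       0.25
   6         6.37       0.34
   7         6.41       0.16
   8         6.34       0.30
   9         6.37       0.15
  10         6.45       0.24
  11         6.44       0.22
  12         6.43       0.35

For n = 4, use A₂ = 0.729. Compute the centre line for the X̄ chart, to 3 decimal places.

6.400

X̄̄ = (6.34 + 6.37 + 6.38 + 6.45 + 6.45 + 6.37 + 6.41 + 6.34 + 6.37 + 6.45 + 6.44 + 6.43) / 12 = 76.8000 / 12 = 6.4000
CL = X̄̄ = 6.4000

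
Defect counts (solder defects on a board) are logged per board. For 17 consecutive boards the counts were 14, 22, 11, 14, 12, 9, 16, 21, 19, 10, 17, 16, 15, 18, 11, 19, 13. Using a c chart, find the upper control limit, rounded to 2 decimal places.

26.78

c̄ = (14 + 22 + 11 + 14 + 12 + 9 + 16 + 21 + 19 + 10 + 17 + 16 + 15 + 18 + 11 + 19 + 13) / 17 = 257 / 17 = 15.1176
UCL = c̄ + 3√c̄ = 15.1176 + 3 × √15.1176 = 15.1176 + 3 × 3.8881 = 26.7821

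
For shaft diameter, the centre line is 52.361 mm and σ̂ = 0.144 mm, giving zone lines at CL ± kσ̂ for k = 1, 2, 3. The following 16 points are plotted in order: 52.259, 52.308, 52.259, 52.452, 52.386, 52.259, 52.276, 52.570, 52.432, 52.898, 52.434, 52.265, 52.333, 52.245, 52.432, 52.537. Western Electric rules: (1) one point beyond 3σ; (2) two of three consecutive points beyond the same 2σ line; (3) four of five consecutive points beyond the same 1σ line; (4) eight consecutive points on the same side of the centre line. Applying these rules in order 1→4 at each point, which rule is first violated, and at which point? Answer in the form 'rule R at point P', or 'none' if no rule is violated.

Zone of each point (C = within 1σ̂, B = 1σ̂–2σ̂, A = 2σ̂–3σ̂, * = beyond 3σ̂; sign = side of CL): 1:-C, 2:-C, 3:-C, 4:+C, 5:+C, 6:-C, 7:-C, 8:+B, 9:+C, 10:+*, 11:+C, 12:-C, 13:-C, 14:-C, 15:+C, 16:+B
Rule 1 (one point beyond the 3σ limits) is satisfied at point 10.

rule 1 at point 10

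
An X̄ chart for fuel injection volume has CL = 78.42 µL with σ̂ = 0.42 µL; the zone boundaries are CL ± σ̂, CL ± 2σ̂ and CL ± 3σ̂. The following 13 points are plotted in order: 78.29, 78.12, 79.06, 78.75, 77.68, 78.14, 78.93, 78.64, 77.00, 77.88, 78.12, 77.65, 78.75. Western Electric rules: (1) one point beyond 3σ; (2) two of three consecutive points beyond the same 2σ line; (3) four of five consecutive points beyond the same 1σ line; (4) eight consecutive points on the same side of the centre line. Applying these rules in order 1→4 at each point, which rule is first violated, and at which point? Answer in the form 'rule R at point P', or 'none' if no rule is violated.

Zone of each point (C = within 1σ̂, B = 1σ̂–2σ̂, A = 2σ̂–3σ̂, * = beyond 3σ̂; sign = side of CL): 1:-C, 2:-C, 3:+B, 4:+C, 5:-B, 6:-C, 7:+B, 8:+C, 9:-*, 10:-B, 11:-C, 12:-B, 13:+C
Rule 1 (one point beyond the 3σ limits) is satisfied at point 9.

rule 1 at point 9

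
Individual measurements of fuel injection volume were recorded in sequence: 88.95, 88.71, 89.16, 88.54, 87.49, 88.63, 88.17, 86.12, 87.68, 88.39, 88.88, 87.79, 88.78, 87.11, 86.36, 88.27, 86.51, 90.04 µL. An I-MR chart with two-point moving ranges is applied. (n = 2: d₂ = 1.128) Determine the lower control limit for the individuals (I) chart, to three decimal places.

84.885

X̄ = (88.95 + 88.71 + 89.16 + 88.54 + 87.49 + 88.63 + 88.17 + 86.12 + 87.68 + 88.39 + 88.88 + 87.79 + 88.78 + 87.11 + 86.36 + 88.27 + 86.51 + 90.04) / 18 = 88.0878
Moving ranges: 0.24, 0.45, 0.62, 1.05, 1.14, 0.46, 2.05, 1.56, 0.71, 0.49, 1.09, 0.99, 1.67, 0.75, 1.91, 1.76, 3.53; M̄R̄ = 20.4700 / 17 = 1.2041
LCL = X̄ − 3·M̄R̄/d₂ = 88.0878 − 3 × 1.2041 / 1.128 = 84.8853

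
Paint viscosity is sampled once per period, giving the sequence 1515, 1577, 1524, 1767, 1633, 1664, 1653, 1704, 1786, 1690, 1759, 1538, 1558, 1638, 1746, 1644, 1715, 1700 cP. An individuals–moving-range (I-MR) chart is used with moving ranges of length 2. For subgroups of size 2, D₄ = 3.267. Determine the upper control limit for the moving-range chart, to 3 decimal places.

278.464

Moving ranges: 62, 53, 243, 134, 31, 11, 51, 82, 96, 69, 221, 20, 80, 108, 102, 71, 15; M̄R̄ = 1449.0000 / 17 = 85.2353
UCL_MR = D₄·M̄R̄ = 3.267 × 85.2353 = 278.4637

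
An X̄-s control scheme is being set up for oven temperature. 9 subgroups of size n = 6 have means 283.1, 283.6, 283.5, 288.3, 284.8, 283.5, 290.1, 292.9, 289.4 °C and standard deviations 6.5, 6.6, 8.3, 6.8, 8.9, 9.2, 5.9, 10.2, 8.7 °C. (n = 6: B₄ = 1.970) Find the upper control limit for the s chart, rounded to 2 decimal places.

s̄ = (6.5 + 6.6 + 8.3 + 6.8 + 8.9 + 9.2 + 5.9 + 10.2 + 8.7) / 9 = 7.9000
UCL_s = B₄·s̄ = 1.970 × 7.9000 = 15.5630

15.56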